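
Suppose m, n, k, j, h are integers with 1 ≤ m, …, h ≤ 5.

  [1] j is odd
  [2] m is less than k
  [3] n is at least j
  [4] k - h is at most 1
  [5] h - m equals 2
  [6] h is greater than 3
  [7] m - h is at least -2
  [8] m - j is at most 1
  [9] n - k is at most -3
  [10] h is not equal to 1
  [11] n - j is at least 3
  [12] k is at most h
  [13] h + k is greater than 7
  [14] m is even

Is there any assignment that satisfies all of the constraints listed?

Unsatisfiable

Constraints 4, 7, 8, 9, and 11 give n − j ≥ 3, j − m ≥ -1, m − h ≥ -2, h − k ≥ -1, k − n ≥ 3.
Adding all 5 inequalities: the left sides telescope to 0, and the right sides sum to 3 + (-1) + (-2) + (-1) + 3 = 2. So 0 ≥ 2, which is false.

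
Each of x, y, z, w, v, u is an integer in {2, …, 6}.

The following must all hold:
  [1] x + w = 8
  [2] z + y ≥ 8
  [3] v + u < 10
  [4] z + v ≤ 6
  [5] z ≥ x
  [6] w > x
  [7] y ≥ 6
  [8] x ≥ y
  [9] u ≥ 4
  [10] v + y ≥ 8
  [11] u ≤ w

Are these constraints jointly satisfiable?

Unsatisfiable

From constraints 7 and 8: x ≥ y ≥ 6. From constraints 9 and 11: w ≥ u ≥ 4. Hence x + w ≥ 10. But constraint 1 requires x + w = 8, and 8 < 10. Contradiction.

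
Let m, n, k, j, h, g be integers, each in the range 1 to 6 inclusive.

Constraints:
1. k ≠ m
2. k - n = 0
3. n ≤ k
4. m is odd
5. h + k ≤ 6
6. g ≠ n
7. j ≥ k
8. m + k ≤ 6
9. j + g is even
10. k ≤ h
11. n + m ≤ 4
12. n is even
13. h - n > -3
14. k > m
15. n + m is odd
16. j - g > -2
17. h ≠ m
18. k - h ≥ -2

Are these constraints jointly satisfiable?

Try m = 1, n = 2, k = 2, j = 4, h = 2, g = 4.
Check constraint 2: k - n = 0; constraint 5: h + k = 4; constraint 8: m + k = 3. The remaining constraints are straightforward to verify.

Satisfiable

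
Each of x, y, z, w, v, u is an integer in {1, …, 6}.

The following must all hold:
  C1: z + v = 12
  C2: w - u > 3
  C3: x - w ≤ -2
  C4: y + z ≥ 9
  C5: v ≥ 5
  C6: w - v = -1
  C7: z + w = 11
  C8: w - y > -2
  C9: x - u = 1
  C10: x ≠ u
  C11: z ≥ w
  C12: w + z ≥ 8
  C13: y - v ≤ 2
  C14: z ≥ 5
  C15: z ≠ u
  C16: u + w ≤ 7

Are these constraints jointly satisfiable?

Try x = 2, y = 5, z = 6, w = 5, v = 6, u = 1.
Check constraint 1: z + v = 12; constraint 2: w - u = 4; constraint 3: x - w = -3. The remaining constraints are straightforward to verify.

Satisfiable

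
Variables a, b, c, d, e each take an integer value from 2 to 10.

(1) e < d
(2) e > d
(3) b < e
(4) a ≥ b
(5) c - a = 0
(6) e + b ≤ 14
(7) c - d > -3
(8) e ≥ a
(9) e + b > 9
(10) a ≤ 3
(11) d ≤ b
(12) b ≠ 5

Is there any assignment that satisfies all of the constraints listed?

Unsatisfiable

Constraints 1, 3, and 11 give e < d, d ≤ b, b < e. Chaining: e < d ≤ b < e, which forces e < e — impossible.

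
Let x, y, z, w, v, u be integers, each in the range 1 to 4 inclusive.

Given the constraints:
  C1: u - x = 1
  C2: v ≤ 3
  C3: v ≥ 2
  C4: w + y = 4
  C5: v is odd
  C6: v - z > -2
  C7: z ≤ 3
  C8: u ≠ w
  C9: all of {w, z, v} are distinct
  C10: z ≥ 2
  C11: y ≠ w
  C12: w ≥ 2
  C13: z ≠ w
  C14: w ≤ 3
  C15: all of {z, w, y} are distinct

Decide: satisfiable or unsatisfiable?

Unsatisfiable

Constraints 2, 3, 7, 10, 12, and 14 confine each of w, z, v to the 2 values {2, 3}.
Constraint 9 requires all 3 of them to be distinct, but only 2 values are available — impossible by the pigeonhole principle.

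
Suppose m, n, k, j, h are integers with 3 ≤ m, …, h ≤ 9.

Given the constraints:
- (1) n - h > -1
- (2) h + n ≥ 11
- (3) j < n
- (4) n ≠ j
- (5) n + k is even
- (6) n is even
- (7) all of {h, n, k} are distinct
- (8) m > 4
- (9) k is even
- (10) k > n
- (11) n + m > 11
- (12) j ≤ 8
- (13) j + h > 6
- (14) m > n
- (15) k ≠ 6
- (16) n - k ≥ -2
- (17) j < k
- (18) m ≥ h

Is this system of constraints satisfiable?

One satisfying assignment is m = 7, n = 6, k = 8, j = 3, h = 5.
For the less obvious constraints — constraint 1: n - h = 1; constraint 2: h + n = 11; constraint 11: n + m = 13 — and the others hold by inspection.

Satisfiable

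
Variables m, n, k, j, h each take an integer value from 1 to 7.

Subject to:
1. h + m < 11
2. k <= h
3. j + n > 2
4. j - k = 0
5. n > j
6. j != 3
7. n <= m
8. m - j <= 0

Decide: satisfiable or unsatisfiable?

Unsatisfiable

Constraints 5, 7, and 8 give n ≤ m, m ≤ j, j < n. Chaining: n ≤ m ≤ j < n, which forces n < n — impossible.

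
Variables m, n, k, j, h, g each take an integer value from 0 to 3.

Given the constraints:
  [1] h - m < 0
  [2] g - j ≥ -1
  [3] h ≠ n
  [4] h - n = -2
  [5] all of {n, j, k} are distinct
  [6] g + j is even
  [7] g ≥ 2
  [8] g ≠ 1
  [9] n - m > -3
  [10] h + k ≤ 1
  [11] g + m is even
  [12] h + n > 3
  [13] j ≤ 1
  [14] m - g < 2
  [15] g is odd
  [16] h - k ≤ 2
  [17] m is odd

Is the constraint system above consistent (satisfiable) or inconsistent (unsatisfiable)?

Satisfiable

Take m = 3, n = 3, k = 0, j = 1, h = 1, g = 3. Then constraint 1: h - m = -2; constraint 2: g - j = 2, and every other listed constraint is also met.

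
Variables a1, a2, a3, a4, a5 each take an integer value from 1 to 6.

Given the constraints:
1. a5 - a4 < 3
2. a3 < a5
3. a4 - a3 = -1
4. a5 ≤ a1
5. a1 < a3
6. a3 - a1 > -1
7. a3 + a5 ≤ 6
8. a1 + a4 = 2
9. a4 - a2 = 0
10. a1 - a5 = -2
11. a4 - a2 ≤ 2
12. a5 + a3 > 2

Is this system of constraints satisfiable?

Unsatisfiable

Constraints 2, 4, and 5 give a3 < a5, a5 ≤ a1, a1 < a3. Chaining: a3 < a5 ≤ a1 < a3, which forces a3 < a3 — impossible.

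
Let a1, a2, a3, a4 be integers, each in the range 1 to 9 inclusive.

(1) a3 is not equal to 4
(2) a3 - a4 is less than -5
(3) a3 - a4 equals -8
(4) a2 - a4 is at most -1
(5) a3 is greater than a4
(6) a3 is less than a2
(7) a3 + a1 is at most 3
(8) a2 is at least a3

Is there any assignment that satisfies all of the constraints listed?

Constraints 4, 5, and 6 give a3 < a2, a2 < a4, a4 < a3. Chaining: a3 < a2 < a4 < a3, which forces a3 < a3 — impossible.

Unsatisfiable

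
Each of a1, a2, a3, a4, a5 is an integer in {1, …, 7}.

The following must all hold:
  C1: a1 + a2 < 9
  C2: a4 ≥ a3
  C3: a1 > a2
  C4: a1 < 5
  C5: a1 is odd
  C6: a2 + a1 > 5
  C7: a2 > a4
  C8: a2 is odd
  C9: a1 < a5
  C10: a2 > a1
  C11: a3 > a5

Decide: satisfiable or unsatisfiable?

Unsatisfiable

Constraints 2, 3, 7, 9, and 11 give a4 < a2, a2 < a1, a1 < a5, a5 < a3, a3 ≤ a4. Chaining: a4 < a2 < a1 < a5 < a3 ≤ a4, which forces a4 < a4 — impossible.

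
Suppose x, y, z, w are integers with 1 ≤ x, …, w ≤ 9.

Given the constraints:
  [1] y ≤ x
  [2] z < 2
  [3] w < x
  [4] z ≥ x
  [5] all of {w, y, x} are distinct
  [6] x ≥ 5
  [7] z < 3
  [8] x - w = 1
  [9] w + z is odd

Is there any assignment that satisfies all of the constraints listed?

From constraints 4 and 6: z ≥ x and x ≥ 5, so z ≥ 5. From constraint 7: z ≤ 2. But 2 < 5, so no value of z works.

Unsatisfiable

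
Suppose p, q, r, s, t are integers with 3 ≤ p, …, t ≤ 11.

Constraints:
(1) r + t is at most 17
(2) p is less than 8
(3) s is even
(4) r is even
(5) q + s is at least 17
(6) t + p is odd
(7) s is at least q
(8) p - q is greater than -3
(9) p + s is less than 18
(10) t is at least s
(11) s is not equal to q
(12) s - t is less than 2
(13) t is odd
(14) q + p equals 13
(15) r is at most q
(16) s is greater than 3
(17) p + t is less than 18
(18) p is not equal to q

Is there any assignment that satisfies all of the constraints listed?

Satisfiable

Try p = 6, q = 7, r = 6, s = 10, t = 11.
Check constraint 1: r + t = 17; constraint 5: q + s = 17. The remaining constraints are straightforward to verify.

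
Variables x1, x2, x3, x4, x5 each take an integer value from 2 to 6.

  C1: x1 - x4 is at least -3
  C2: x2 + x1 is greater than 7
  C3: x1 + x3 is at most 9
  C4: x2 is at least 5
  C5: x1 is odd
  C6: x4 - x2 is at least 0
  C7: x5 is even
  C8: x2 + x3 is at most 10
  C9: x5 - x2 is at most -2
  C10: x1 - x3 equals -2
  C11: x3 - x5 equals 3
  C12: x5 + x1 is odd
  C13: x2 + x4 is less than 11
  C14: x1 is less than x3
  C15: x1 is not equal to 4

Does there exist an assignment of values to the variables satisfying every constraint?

Satisfiable

One satisfying assignment is x1 = 3, x2 = 5, x3 = 5, x4 = 5, x5 = 2.
For the less obvious constraints — constraint 1: x1 - x4 = -2; constraint 2: x2 + x1 = 8; constraint 3: x1 + x3 = 8 — and the others hold by inspection.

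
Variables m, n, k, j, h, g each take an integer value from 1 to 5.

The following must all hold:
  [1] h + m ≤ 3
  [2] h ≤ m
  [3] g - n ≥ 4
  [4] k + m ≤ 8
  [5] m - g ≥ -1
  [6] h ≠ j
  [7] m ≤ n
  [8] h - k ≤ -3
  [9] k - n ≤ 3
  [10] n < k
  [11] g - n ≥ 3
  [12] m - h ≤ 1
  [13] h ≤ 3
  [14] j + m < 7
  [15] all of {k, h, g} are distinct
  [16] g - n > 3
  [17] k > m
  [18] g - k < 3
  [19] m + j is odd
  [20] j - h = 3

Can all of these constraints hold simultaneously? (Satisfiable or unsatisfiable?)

Unsatisfiable

Constraints 5, 8, 9, 11, and 12 give k − h ≥ 3, h − m ≥ -1, m − g ≥ -1, g − n ≥ 3, n − k ≥ -3.
Adding all 5 inequalities: the left sides telescope to 0, and the right sides sum to 3 + (-1) + (-1) + 3 + (-3) = 1. So 0 ≥ 1, which is false.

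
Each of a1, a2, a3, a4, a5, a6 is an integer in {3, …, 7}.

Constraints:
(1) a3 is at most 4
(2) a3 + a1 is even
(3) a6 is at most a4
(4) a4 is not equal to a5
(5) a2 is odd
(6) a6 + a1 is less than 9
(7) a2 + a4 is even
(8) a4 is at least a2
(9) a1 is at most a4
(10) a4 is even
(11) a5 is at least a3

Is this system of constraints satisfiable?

Unsatisfiable

Constraint 5 makes a2 odd and constraint 10 makes a4 even, so a2 + a4 must be odd. Constraint 7 says a2 + a4 is even — contradiction.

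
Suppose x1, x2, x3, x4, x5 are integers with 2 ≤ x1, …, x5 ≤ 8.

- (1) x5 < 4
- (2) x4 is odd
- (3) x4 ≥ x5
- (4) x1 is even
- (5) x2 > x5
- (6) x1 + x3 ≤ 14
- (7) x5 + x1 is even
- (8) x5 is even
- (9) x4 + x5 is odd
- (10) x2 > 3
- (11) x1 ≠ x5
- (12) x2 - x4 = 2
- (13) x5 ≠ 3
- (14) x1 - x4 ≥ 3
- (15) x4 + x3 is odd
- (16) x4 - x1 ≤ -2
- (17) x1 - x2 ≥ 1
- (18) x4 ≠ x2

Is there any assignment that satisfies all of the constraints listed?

Setting (x1, x2, x3, x4, x5) = (6, 5, 6, 3, 2) satisfies everything: constraint 6: x1 + x3 = 12; constraint 12: x2 - x4 = 2; constraint 14: x1 - x4 = 3, and the others follow.

Satisfiable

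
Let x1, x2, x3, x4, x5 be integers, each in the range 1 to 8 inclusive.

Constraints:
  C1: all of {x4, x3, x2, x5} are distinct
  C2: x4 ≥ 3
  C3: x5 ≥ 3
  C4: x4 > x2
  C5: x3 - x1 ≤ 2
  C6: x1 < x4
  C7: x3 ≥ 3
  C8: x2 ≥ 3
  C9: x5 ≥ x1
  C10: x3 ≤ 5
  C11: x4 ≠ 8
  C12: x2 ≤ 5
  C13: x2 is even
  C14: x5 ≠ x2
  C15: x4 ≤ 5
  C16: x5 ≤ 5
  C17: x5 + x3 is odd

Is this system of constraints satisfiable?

Unsatisfiable

Constraints 2, 3, 7, 8, 10, 12, 15, and 16 confine each of x4, x3, x2, x5 to the 3 values {3, …, 5}.
Constraint 1 requires all 4 of them to be distinct, but only 3 values are available — impossible by the pigeonhole principle.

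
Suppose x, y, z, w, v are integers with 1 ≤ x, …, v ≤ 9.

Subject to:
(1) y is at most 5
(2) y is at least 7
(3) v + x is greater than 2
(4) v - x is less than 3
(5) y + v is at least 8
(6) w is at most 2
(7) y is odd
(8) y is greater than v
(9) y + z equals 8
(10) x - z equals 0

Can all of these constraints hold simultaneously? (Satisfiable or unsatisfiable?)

From constraint 2: y ≥ 7. From constraint 1: y ≤ 5. But 5 < 7, so no value of y works.

Unsatisfiable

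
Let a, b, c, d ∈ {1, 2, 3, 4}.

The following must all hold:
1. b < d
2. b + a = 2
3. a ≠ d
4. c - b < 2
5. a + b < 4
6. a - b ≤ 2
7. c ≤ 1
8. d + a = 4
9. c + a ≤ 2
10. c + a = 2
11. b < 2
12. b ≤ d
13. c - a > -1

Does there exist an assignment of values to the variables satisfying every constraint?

Try a = 1, b = 1, c = 1, d = 3.
Check constraint 2: b + a = 2; constraint 4: c - b = 0. The remaining constraints are straightforward to verify.

Satisfiable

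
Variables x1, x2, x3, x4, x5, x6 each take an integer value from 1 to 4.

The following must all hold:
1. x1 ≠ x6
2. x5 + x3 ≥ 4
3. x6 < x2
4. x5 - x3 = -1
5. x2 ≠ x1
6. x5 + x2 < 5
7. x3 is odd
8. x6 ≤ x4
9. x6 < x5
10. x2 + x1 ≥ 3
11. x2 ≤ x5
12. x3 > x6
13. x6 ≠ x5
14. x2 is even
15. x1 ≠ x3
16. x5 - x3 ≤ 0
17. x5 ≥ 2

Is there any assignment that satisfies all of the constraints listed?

One satisfying assignment is x1 = 4, x2 = 2, x3 = 3, x4 = 2, x5 = 2, x6 = 1.
For the less obvious constraints — constraint 2: x5 + x3 = 5; constraint 4: x5 - x3 = -1; constraint 6: x5 + x2 = 4 — and the others hold by inspection.

Satisfiable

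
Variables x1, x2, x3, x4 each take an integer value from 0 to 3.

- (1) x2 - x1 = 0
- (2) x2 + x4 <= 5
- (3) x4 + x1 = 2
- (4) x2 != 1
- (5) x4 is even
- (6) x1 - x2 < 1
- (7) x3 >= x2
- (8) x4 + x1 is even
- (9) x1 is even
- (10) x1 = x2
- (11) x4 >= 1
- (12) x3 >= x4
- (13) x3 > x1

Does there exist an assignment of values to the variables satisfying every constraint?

The assignment x1 = 0, x2 = 0, x3 = 2, x4 = 2 works:
  constraint 1 holds since x2 - x1 = 0.
  constraint 2 holds since x2 + x4 = 2.
  constraint 3 holds since x4 + x1 = 2.
The rest check out directly.

Satisfiable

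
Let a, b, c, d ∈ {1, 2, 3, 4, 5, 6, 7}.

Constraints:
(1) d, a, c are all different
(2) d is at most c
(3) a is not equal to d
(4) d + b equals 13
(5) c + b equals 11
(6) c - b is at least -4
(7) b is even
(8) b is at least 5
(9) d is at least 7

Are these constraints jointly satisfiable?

Unsatisfiable

From constraints 2 and 9: c ≥ d ≥ 7. From constraint 8: b ≥ 5. Hence c + b ≥ 12. But constraint 5 requires c + b = 11, and 11 < 12. Contradiction.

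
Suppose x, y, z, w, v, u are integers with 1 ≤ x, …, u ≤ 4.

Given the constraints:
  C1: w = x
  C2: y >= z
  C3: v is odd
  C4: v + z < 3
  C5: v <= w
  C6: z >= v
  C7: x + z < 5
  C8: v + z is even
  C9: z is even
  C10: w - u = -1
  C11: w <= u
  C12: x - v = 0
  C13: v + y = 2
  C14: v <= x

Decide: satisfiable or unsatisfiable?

Constraint 3 makes v odd and constraint 9 makes z even, so v + z must be odd. Constraint 8 says v + z is even — contradiction.

Unsatisfiable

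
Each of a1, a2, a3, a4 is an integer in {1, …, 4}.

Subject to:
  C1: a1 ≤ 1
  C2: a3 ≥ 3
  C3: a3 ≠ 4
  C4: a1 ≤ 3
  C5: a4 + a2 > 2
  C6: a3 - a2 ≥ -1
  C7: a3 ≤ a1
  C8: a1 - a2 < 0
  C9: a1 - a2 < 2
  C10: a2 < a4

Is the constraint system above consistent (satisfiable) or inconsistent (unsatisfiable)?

From constraints 2 and 7: a1 ≥ a3 and a3 ≥ 3, so a1 ≥ 3. From constraint 1: a1 ≤ 1. But 1 < 3, so no value of a1 works.

Unsatisfiable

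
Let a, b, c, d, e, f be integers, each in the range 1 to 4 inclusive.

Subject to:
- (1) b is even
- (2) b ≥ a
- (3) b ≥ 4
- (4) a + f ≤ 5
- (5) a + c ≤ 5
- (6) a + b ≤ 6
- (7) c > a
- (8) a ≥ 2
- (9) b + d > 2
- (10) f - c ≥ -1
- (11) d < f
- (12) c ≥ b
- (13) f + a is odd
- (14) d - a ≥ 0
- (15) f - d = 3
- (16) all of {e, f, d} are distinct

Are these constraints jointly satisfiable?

From constraint 8: a ≥ 2. From constraints 3 and 12: c ≥ b ≥ 4. Hence a + c ≥ 6. But constraint 5 requires a + c ≤ 5, and 5 < 6. Contradiction.

Unsatisfiable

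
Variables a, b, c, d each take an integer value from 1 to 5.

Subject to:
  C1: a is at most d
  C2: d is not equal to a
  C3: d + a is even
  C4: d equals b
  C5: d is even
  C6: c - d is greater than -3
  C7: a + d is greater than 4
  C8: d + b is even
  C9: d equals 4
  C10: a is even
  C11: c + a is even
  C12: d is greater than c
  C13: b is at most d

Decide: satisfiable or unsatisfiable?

One satisfying assignment is a = 2, b = 4, c = 2, d = 4.
For the less obvious constraints — constraint 6: c - d = -2; constraint 7: a + d = 6 — and the others hold by inspection.

Satisfiable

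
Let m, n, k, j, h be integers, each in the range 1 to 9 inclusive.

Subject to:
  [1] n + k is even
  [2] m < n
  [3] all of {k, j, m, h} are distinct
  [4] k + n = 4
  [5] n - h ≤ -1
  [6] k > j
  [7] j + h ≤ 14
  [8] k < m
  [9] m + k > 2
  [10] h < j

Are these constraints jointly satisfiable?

Constraints 2, 5, 6, 8, and 10 give m < n, n < h, h < j, j < k, k < m. Chaining: m < n < h < j < k < m, which forces m < m — impossible.

Unsatisfiable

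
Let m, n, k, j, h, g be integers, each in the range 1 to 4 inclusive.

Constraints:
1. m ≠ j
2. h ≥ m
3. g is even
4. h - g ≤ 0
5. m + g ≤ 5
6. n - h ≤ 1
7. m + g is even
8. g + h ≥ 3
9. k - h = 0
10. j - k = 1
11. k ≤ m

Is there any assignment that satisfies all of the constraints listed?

Satisfiable

Take m = 2, n = 3, k = 2, j = 3, h = 2, g = 2. Then constraint 4: h - g = 0; constraint 5: m + g = 4, and every other listed constraint is also met.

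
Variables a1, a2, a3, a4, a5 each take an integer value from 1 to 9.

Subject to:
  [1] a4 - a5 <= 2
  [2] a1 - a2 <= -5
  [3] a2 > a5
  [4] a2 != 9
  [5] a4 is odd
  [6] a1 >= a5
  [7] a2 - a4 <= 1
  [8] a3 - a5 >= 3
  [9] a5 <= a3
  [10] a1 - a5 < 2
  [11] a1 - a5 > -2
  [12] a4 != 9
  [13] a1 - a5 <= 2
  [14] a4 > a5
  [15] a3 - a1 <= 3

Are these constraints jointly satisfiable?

Constraints 1, 2, 7, 8, and 15 give a2 − a1 ≥ 5, a1 − a3 ≥ -3, a3 − a5 ≥ 3, a5 − a4 ≥ -2, a4 − a2 ≥ -1.
Adding all 5 inequalities: the left sides telescope to 0, and the right sides sum to 5 + (-3) + 3 + (-2) + (-1) = 2. So 0 ≥ 2, which is false.

Unsatisfiable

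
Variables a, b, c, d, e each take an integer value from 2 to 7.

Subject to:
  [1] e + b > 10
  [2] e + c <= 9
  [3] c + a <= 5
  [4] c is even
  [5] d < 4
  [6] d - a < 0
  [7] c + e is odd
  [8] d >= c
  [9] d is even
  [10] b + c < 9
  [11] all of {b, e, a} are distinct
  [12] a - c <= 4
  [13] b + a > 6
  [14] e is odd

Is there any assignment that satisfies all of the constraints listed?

Satisfiable

Take a = 3, b = 6, c = 2, d = 2, e = 7. Then constraint 1: e + b = 13; constraint 2: e + c = 9; constraint 3: c + a = 5, and every other listed constraint is also met.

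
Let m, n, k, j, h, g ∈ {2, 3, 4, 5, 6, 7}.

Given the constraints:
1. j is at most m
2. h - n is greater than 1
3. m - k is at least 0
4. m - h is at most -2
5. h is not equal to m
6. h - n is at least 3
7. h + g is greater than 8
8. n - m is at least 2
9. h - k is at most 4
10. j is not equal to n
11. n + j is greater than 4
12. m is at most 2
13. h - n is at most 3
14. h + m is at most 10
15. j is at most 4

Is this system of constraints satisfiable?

Constraints 3, 6, 8, and 9 give k − h ≥ -4, h − n ≥ 3, n − m ≥ 2, m − k ≥ 0.
Adding all 4 inequalities: the left sides telescope to 0, and the right sides sum to (-4) + 3 + 2 + 0 = 1. So 0 ≥ 1, which is false.

Unsatisfiable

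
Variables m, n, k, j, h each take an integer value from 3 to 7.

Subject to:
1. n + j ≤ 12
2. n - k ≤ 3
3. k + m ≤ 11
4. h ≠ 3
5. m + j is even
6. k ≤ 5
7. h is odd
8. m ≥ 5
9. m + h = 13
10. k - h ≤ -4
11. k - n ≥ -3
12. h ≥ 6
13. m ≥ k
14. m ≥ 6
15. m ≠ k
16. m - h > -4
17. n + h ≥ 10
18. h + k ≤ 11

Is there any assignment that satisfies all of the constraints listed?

Take m = 6, n = 3, k = 3, j = 6, h = 7. Then constraint 1: n + j = 9; constraint 2: n - k = 0, and every other listed constraint is also met.

Satisfiable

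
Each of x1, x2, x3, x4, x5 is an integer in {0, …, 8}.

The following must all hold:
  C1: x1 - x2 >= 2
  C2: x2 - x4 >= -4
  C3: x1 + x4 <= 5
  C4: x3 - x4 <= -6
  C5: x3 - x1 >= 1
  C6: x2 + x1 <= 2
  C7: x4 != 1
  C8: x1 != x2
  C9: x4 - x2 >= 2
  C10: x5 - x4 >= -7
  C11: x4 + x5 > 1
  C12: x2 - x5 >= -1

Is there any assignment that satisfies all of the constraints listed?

Constraints 1, 4, 5, 10, and 12 give x1 − x2 ≥ 2, x2 − x5 ≥ -1, x5 − x4 ≥ -7, x4 − x3 ≥ 6, x3 − x1 ≥ 1.
Adding all 5 inequalities: the left sides telescope to 0, and the right sides sum to 2 + (-1) + (-7) + 6 + 1 = 1. So 0 ≥ 1, which is false.

Unsatisfiable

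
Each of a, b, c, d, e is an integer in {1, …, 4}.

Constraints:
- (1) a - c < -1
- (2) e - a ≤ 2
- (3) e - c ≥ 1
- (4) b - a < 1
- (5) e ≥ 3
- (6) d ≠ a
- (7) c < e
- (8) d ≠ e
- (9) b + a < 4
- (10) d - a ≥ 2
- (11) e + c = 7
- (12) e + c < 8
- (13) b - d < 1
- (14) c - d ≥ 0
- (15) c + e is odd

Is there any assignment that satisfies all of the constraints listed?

Constraints 2, 3, 10, and 14 give a − e ≥ -2, e − c ≥ 1, c − d ≥ 0, d − a ≥ 2.
Adding all 4 inequalities: the left sides telescope to 0, and the right sides sum to (-2) + 1 + 0 + 2 = 1. So 0 ≥ 1, which is false.

Unsatisfiable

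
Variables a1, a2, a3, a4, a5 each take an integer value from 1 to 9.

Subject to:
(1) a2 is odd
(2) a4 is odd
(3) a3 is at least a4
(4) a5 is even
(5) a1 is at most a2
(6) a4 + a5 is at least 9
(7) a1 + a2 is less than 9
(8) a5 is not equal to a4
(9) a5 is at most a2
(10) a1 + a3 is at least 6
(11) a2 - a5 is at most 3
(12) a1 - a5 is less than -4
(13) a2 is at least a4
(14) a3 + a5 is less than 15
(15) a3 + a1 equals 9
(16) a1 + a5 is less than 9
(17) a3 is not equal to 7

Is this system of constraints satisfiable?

Satisfiable

Try a1 = 1, a2 = 7, a3 = 8, a4 = 5, a5 = 6.
Check constraint 6: a4 + a5 = 11; constraint 7: a1 + a2 = 8. The remaining constraints are straightforward to verify.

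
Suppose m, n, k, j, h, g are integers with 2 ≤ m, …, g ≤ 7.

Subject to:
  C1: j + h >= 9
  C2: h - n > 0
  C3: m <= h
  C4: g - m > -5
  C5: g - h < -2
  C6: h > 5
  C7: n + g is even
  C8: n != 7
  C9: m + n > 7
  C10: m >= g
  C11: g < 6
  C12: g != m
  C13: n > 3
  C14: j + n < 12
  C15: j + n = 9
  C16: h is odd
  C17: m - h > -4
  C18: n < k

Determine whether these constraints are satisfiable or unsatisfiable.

Satisfiable

Take m = 6, n = 4, k = 5, j = 5, h = 7, g = 4. Then constraint 1: j + h = 12; constraint 2: h - n = 3, and every other listed constraint is also met.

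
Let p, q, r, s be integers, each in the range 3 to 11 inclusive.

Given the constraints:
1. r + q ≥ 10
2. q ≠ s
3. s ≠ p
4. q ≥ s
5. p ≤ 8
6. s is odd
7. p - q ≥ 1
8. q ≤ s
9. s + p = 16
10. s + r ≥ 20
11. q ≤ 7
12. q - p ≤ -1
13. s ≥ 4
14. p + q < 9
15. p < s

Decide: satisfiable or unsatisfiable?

Unsatisfiable

From constraints 4 and 11: s ≤ q ≤ 7. From constraint 5: p ≤ 8. Hence s + p ≤ 15. But constraint 9 requires s + p = 16, and 16 > 15. Contradiction.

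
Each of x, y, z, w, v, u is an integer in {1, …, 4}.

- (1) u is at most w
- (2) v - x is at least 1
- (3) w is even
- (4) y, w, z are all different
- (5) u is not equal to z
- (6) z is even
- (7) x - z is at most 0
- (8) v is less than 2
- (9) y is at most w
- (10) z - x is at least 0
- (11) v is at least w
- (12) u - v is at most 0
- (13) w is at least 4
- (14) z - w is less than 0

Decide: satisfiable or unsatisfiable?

Unsatisfiable

From constraints 11 and 13: v ≥ w and w ≥ 4, so v ≥ 4. From constraint 8: v ≤ 1. But 1 < 4, so no value of v works.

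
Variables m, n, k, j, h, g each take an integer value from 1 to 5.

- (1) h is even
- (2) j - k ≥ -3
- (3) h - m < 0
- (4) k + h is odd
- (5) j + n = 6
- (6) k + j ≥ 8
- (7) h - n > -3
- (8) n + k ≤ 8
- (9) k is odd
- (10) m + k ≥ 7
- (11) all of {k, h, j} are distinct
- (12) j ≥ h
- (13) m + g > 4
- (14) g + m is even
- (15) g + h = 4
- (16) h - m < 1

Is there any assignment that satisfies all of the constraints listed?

Satisfiable

Try m = 4, n = 2, k = 5, j = 4, h = 2, g = 2.
Check constraint 2: j - k = -1; constraint 3: h - m = -2; constraint 5: j + n = 6. The remaining constraints are straightforward to verify.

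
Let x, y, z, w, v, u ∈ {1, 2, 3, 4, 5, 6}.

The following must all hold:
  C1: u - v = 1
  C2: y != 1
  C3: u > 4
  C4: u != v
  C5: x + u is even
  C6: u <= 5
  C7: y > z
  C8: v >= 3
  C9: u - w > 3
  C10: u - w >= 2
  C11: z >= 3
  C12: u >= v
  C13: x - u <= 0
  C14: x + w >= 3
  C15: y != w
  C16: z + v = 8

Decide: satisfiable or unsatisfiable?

Satisfiable

The assignment x = 3, y = 6, z = 4, w = 1, v = 4, u = 5 works:
  constraint 1 holds since u - v = 1.
  constraint 9 holds since u - w = 4.
  constraint 10 holds since u - w = 4.
The rest check out directly.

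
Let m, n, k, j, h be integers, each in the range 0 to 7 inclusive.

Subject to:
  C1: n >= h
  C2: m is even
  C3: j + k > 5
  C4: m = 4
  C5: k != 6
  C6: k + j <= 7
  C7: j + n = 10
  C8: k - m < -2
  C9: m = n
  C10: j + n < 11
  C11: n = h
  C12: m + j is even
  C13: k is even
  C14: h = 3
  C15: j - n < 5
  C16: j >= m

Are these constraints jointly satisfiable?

Unsatisfiable

Constraint 4 fixes m = 4 and constraint 14 fixes h = 3. Constraints 9 and 11 give m = n = h, so m = h. But 4 ≠ 3 — contradiction.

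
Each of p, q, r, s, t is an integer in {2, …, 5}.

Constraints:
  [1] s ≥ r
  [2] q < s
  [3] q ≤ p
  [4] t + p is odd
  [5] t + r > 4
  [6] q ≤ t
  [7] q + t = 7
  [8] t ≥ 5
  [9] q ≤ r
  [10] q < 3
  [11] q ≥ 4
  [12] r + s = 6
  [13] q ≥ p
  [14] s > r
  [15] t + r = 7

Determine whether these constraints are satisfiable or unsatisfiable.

From constraint 11: q ≥ 4. From constraint 8: t ≥ 5. Hence q + t ≥ 9. But constraint 7 requires q + t = 7, and 7 < 9. Contradiction.

Unsatisfiable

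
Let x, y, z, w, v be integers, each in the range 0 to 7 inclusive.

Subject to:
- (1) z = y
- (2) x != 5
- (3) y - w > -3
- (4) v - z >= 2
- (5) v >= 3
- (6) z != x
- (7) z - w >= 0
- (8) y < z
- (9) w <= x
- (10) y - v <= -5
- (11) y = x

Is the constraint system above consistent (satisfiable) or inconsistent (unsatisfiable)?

Unsatisfiable

From constraints 1 and 11, z = y = x, so z = x. But constraint 6 says z ≠ x. Contradiction.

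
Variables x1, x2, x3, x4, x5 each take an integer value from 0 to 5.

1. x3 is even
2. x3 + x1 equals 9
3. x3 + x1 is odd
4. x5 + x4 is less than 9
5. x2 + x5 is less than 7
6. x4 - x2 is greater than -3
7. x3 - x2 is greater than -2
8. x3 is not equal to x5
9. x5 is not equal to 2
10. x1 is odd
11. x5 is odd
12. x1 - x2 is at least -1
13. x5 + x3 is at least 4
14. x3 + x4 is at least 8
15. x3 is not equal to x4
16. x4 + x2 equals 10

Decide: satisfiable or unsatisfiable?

Satisfiable

Setting (x1, x2, x3, x4, x5) = (5, 5, 4, 5, 1) satisfies everything: constraint 2: x3 + x1 = 9; constraint 4: x5 + x4 = 6, and the others follow.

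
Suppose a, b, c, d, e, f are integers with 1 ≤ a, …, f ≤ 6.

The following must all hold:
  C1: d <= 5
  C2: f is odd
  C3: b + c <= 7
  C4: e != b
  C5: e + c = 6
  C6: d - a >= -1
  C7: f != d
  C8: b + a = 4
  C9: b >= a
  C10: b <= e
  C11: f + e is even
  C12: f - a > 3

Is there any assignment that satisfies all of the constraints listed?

Satisfiable

One satisfying assignment is a = 1, b = 3, c = 1, d = 1, e = 5, f = 5.
For the less obvious constraints — constraint 3: b + c = 4; constraint 5: e + c = 6 — and the others hold by inspection.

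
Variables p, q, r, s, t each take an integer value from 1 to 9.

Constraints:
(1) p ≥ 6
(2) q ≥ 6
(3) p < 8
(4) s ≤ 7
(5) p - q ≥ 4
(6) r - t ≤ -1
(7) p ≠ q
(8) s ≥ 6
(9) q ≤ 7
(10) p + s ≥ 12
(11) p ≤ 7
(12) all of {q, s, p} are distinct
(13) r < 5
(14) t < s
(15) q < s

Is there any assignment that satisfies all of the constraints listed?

Unsatisfiable

Constraints 1, 2, 4, 8, 9, and 11 confine each of q, s, p to the 2 values {6, 7}.
Constraint 12 requires all 3 of them to be distinct, but only 2 values are available — impossible by the pigeonhole principle.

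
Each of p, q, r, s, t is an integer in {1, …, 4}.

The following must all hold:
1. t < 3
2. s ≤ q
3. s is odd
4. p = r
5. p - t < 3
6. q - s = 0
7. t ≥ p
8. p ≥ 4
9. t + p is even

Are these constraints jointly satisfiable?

Unsatisfiable

From constraints 7 and 8: t ≥ p and p ≥ 4, so t ≥ 4. From constraint 1: t ≤ 2. But 2 < 4, so no value of t works.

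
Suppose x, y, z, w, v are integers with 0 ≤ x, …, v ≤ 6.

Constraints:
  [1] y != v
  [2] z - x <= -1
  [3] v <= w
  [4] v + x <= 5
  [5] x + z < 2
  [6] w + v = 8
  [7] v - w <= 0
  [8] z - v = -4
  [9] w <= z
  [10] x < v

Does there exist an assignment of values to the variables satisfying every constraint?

Unsatisfiable

Constraints 2, 7, 9, and 10 give z < x, x < v, v ≤ w, w ≤ z. Chaining: z < x < v ≤ w ≤ z, which forces z < z — impossible.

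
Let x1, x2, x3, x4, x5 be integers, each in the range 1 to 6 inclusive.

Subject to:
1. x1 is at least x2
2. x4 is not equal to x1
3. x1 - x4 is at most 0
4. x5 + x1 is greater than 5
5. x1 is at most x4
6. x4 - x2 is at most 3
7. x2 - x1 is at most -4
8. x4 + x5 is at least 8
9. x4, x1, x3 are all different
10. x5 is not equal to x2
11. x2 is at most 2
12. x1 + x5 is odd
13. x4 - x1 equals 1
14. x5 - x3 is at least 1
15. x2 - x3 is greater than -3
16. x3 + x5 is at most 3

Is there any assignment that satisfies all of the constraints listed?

Constraints 3, 6, and 7 give x1 − x2 ≥ 4, x2 − x4 ≥ -3, x4 − x1 ≥ 0.
Adding all 3 inequalities: the left sides telescope to 0, and the right sides sum to 4 + (-3) + 0 = 1. So 0 ≥ 1, which is false.

Unsatisfiable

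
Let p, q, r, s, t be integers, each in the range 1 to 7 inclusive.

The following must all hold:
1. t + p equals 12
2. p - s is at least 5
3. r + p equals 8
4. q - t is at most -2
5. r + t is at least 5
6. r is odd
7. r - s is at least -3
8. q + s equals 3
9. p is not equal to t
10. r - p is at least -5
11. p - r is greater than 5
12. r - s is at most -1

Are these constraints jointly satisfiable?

Constraints 2, 10, and 12 give r − p ≥ -5, p − s ≥ 5, s − r ≥ 1.
Adding all 3 inequalities: the left sides telescope to 0, and the right sides sum to (-5) + 5 + 1 = 1. So 0 ≥ 1, which is false.

Unsatisfiable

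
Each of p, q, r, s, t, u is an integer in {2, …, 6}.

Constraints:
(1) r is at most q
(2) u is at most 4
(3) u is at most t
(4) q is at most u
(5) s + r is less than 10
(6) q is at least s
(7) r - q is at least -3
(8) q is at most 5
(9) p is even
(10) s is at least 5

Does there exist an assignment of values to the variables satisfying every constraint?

Unsatisfiable

From constraints 6 and 10: q ≥ s and s ≥ 5, so q ≥ 5. From constraints 2 and 4: q ≤ u and u ≤ 4, so q ≤ 4. But 4 < 5, so no value of q works.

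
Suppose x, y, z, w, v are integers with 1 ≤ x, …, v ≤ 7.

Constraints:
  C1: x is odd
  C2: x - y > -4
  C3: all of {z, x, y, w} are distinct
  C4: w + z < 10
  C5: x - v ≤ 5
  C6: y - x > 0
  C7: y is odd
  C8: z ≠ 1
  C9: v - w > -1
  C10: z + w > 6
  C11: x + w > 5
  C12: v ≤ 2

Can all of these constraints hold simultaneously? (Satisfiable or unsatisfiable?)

Setting (x, y, z, w, v) = (5, 7, 6, 1, 1) satisfies everything: constraint 2: x - y = -2; constraint 4: w + z = 7; constraint 5: x - v = 4, and the others follow.

Satisfiable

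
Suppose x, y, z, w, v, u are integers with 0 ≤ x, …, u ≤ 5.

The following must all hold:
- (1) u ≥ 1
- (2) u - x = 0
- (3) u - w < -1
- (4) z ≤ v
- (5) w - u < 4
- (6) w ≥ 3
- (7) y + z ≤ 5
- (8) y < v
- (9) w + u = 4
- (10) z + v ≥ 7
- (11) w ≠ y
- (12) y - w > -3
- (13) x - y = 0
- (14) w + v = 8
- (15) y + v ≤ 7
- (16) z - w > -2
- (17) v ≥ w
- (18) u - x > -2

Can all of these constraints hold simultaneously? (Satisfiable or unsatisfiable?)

Satisfiable

Try x = 1, y = 1, z = 4, w = 3, v = 5, u = 1.
Check constraint 2: u - x = 0; constraint 3: u - w = -2. The remaining constraints are straightforward to verify.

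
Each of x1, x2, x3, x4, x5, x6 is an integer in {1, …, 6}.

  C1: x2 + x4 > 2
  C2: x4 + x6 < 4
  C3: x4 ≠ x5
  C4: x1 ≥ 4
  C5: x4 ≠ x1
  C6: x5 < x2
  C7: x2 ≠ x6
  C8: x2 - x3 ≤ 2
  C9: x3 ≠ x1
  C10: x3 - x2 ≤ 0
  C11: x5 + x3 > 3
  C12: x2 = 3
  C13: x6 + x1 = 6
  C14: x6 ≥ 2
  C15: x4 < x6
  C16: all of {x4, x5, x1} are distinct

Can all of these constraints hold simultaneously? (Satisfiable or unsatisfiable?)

Satisfiable

Take x1 = 4, x2 = 3, x3 = 3, x4 = 1, x5 = 2, x6 = 2. Then constraint 1: x2 + x4 = 4; constraint 2: x4 + x6 = 3; constraint 8: x2 - x3 = 0, and every other listed constraint is also met.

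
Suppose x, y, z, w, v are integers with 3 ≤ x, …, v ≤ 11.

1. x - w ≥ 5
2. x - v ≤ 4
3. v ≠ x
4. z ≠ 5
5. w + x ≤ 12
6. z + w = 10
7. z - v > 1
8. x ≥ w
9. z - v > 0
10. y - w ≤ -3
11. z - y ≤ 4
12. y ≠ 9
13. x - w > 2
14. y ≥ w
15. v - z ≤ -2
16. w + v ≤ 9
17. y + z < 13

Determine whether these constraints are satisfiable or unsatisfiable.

Constraints 1, 2, 10, 11, and 15 give z − v ≥ 2, v − x ≥ -4, x − w ≥ 5, w − y ≥ 3, y − z ≥ -4.
Adding all 5 inequalities: the left sides telescope to 0, and the right sides sum to 2 + (-4) + 5 + 3 + (-4) = 2. So 0 ≥ 2, which is false.

Unsatisfiable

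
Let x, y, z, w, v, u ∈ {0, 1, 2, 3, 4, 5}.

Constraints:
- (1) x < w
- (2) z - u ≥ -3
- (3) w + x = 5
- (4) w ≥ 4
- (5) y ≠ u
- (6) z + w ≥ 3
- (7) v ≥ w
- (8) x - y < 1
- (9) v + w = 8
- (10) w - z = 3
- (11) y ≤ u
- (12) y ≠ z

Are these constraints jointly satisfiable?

Satisfiable

Try x = 1, y = 3, z = 1, w = 4, v = 4, u = 4.
Check constraint 2: z - u = -3; constraint 3: w + x = 5; constraint 6: z + w = 5. The remaining constraints are straightforward to verify.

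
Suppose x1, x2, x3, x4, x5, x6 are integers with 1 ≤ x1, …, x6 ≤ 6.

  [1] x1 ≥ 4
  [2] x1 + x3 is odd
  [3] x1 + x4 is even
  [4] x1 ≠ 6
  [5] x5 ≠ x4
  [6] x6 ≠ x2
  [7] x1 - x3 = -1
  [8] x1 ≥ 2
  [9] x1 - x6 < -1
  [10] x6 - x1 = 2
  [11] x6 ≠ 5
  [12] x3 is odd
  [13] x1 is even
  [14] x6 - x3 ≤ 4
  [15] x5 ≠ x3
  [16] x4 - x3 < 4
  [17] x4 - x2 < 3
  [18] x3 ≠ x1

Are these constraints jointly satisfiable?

Satisfiable

The assignment x1 = 4, x2 = 5, x3 = 5, x4 = 6, x5 = 2, x6 = 6 works:
  constraint 7 holds since x1 - x3 = -1.
  constraint 9 holds since x1 - x6 = -2.
The rest check out directly.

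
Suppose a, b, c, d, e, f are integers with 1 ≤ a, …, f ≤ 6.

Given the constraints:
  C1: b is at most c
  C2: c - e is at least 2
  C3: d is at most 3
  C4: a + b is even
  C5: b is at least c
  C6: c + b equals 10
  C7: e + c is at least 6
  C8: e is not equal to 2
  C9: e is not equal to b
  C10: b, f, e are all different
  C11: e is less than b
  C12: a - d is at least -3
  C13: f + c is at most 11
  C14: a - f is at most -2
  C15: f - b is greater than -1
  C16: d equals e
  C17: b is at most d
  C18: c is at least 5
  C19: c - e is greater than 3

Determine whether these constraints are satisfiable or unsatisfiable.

Unsatisfiable

From constraints 5 and 18: b ≥ c and c ≥ 5, so b ≥ 5. From constraints 3 and 17: b ≤ d and d ≤ 3, so b ≤ 3. But 3 < 5, so no value of b works.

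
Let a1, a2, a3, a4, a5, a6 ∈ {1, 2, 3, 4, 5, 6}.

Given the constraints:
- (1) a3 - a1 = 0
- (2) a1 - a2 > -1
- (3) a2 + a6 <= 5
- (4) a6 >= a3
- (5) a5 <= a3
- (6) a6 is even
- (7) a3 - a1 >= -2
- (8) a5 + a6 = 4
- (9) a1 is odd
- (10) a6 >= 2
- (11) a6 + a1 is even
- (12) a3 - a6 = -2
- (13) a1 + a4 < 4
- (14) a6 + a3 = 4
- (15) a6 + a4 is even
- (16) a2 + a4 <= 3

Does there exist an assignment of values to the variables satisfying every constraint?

Unsatisfiable

Constraint 6 makes a6 even and constraint 9 makes a1 odd, so a6 + a1 must be odd. Constraint 11 says a6 + a1 is even — contradiction.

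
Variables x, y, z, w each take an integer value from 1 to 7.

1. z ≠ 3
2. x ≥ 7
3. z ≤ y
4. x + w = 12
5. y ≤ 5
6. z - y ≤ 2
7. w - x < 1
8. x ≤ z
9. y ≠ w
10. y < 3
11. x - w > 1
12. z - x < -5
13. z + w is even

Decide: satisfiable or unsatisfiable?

From constraints 2 and 8: z ≥ x and x ≥ 7, so z ≥ 7. From constraints 3 and 5: z ≤ y and y ≤ 5, so z ≤ 5. But 5 < 7, so no value of z works.

Unsatisfiable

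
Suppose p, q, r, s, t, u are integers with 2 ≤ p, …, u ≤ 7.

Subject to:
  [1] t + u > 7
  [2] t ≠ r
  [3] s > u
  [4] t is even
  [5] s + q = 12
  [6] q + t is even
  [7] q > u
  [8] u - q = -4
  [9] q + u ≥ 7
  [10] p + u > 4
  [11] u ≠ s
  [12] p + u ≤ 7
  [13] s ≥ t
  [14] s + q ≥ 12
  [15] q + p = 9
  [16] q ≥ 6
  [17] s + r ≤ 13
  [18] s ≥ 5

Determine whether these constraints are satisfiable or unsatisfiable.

Satisfiable

The assignment p = 3, q = 6, r = 4, s = 6, t = 6, u = 2 works:
  constraint 1 holds since t + u = 8.
  constraint 5 holds since s + q = 12.
  constraint 8 holds since u - q = -4.
The rest check out directly.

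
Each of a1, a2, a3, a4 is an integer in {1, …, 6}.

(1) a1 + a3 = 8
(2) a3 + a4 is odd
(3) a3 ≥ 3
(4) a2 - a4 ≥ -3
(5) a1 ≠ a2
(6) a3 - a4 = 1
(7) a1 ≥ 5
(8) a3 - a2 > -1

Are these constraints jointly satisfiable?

One satisfying assignment is a1 = 5, a2 = 2, a3 = 3, a4 = 2.
For the less obvious constraints — constraint 1: a1 + a3 = 8; constraint 4: a2 - a4 = 0 — and the others hold by inspection.

Satisfiable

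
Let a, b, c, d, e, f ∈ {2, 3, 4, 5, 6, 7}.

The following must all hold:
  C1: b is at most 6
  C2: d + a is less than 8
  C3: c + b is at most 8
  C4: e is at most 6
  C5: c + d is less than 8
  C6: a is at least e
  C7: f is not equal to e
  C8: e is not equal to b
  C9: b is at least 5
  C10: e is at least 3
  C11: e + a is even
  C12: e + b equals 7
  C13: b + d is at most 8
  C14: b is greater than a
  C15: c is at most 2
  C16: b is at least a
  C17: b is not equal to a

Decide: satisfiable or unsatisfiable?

Unsatisfiable

From constraint 10: e ≥ 3. From constraint 9: b ≥ 5. Hence e + b ≥ 8. But constraint 12 requires e + b = 7, and 7 < 8. Contradiction.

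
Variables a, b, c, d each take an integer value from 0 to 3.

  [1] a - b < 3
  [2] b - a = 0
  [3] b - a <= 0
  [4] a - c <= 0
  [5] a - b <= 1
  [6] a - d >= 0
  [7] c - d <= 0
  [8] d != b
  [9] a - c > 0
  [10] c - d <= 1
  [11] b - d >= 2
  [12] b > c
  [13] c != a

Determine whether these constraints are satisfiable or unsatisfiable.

Constraints 3, 4, 10, and 11 give c − a ≥ 0, a − b ≥ 0, b − d ≥ 2, d − c ≥ -1.
Adding all 4 inequalities: the left sides telescope to 0, and the right sides sum to 0 + 0 + 2 + (-1) = 1. So 0 ≥ 1, which is false.

Unsatisfiable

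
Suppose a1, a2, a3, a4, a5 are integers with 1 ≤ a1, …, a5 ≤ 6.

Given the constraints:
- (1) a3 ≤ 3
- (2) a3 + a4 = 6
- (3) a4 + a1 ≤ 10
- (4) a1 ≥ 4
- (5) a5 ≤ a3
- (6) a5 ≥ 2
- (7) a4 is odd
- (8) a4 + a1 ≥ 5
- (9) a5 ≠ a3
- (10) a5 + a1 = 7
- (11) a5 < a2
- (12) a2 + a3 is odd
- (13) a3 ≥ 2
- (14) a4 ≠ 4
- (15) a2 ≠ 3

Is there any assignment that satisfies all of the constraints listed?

Satisfiable

The assignment a1 = 5, a2 = 6, a3 = 3, a4 = 3, a5 = 2 works:
  constraint 2 holds since a3 + a4 = 6.
  constraint 3 holds since a4 + a1 = 8.
The rest check out directly.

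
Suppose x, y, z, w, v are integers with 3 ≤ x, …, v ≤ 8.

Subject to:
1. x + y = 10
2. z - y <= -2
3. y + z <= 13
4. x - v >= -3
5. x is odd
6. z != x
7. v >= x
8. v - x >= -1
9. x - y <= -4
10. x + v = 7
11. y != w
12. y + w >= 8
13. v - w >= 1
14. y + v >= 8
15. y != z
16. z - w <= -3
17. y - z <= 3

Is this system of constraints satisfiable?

Constraints 4, 9, 13, 16, and 17 give y − x ≥ 4, x − v ≥ -3, v − w ≥ 1, w − z ≥ 3, z − y ≥ -3.
Adding all 5 inequalities: the left sides telescope to 0, and the right sides sum to 4 + (-3) + 1 + 3 + (-3) = 2. So 0 ≥ 2, which is false.

Unsatisfiable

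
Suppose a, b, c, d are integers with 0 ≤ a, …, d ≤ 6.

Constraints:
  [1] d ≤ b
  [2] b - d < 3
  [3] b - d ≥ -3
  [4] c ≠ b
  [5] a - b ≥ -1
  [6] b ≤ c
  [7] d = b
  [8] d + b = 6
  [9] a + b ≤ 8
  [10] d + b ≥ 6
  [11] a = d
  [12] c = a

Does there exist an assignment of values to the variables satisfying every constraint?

Unsatisfiable

From constraints 7, 11, and 12, c = a = d = b, so c = b. But constraint 4 says c ≠ b. Contradiction.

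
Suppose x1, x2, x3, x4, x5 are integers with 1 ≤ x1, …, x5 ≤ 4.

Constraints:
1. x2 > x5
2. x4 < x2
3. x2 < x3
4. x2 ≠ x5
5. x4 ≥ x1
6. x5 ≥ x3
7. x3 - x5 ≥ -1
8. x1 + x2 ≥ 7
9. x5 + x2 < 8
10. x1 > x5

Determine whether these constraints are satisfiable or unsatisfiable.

Unsatisfiable

Constraints 2, 3, 5, 6, and 10 give x1 ≤ x4, x4 < x2, x2 < x3, x3 ≤ x5, x5 < x1. Chaining: x1 ≤ x4 < x2 < x3 ≤ x5 < x1, which forces x1 < x1 — impossible.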